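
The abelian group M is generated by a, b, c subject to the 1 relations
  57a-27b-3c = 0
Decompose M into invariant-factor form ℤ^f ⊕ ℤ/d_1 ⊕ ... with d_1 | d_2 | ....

rank_ℚ(R)=1; free=3−1=2
SNF(R) diag = [3] → torsion [3]

Answer: M ≅ ℤ^2 ⊕ ℤ/3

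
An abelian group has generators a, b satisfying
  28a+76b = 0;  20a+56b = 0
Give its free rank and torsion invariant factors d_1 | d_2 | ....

Answer: M ≅ ℤ/4 ⊕ ℤ/12

Derivation:
rank_ℚ(R)=2; free=2−2=0
SNF(R) diag = [4, 12] → torsion [4, 12]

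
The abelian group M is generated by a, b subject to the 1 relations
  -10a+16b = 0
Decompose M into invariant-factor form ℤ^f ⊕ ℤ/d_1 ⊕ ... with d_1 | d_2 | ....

rank_ℚ(R)=1; free=2−1=1
SNF(R) diag = [2] → torsion [2]

Answer: M ≅ ℤ^1 ⊕ ℤ/2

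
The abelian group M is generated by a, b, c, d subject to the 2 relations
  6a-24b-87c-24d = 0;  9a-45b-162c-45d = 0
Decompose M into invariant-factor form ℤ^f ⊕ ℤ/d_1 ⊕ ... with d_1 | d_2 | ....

rank_ℚ(R)=2; free=4−2=2
SNF(R) diag = [3, 9] → torsion [3, 9]

Answer: M ≅ ℤ^2 ⊕ ℤ/3 ⊕ ℤ/9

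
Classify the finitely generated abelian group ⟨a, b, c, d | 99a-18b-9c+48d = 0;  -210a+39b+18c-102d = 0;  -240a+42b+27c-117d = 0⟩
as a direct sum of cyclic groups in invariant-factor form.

Answer: M ≅ ℤ^1 ⊕ ℤ/3 ⊕ ℤ/3 ⊕ ℤ/9

Derivation:
rank_ℚ(R)=3; free=4−3=1
SNF(R) diag = [3, 3, 9] → torsion [3, 3, 9]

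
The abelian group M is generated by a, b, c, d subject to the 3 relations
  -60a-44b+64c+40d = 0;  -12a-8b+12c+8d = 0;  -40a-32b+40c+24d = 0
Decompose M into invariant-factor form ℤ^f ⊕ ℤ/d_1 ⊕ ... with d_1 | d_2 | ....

Answer: M ≅ ℤ^1 ⊕ ℤ/4 ⊕ ℤ/4 ⊕ ℤ/8

Derivation:
rank_ℚ(R)=3; free=4−3=1
SNF(R) diag = [4, 4, 8] → torsion [4, 4, 8]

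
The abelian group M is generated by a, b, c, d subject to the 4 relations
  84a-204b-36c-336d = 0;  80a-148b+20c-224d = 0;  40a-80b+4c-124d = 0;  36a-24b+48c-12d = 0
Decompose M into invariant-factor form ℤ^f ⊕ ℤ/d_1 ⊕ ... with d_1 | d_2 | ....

rank_ℚ(R)=4; free=4−4=0
SNF(R) diag = [4, 12, 12, 36] → torsion [4, 12, 12, 36]

Answer: M ≅ ℤ/4 ⊕ ℤ/12 ⊕ ℤ/12 ⊕ ℤ/36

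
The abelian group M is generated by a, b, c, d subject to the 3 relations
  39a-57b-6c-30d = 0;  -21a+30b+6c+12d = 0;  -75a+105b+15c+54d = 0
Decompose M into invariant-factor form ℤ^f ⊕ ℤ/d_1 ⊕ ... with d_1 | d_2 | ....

Answer: M ≅ ℤ^1 ⊕ ℤ/3 ⊕ ℤ/3 ⊕ ℤ/9

Derivation:
rank_ℚ(R)=3; free=4−3=1
SNF(R) diag = [3, 3, 9] → torsion [3, 3, 9]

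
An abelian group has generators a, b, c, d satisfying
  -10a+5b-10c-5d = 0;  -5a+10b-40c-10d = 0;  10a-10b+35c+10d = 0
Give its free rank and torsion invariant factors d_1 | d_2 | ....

Answer: M ≅ ℤ^1 ⊕ ℤ/5 ⊕ ℤ/5 ⊕ ℤ/5

Derivation:
rank_ℚ(R)=3; free=4−3=1
SNF(R) diag = [5, 5, 5] → torsion [5, 5, 5]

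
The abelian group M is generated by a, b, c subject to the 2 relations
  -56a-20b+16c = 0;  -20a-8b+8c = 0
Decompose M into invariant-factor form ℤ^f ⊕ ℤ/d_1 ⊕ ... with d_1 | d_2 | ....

Answer: M ≅ ℤ^1 ⊕ ℤ/4 ⊕ ℤ/4

Derivation:
rank_ℚ(R)=2; free=3−2=1
SNF(R) diag = [4, 4] → torsion [4, 4]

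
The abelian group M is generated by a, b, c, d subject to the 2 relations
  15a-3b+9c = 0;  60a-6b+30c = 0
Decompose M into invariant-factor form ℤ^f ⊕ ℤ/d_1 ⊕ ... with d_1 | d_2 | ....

rank_ℚ(R)=2; free=4−2=2
SNF(R) diag = [3, 6] → torsion [3, 6]

Answer: M ≅ ℤ^2 ⊕ ℤ/3 ⊕ ℤ/6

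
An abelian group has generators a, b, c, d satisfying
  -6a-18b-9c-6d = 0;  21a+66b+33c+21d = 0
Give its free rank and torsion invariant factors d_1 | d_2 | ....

rank_ℚ(R)=2; free=4−2=2
SNF(R) diag = [3, 3] → torsion [3, 3]

Answer: M ≅ ℤ^2 ⊕ ℤ/3 ⊕ ℤ/3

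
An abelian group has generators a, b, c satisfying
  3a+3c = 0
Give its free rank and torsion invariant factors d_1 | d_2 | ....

rank_ℚ(R)=1; free=3−1=2
SNF(R) diag = [3] → torsion [3]

Answer: M ≅ ℤ^2 ⊕ ℤ/3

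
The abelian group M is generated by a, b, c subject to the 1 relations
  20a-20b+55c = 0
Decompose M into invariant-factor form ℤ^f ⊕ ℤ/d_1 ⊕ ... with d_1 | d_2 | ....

rank_ℚ(R)=1; free=3−1=2
SNF(R) diag = [5] → torsion [5]

Answer: M ≅ ℤ^2 ⊕ ℤ/5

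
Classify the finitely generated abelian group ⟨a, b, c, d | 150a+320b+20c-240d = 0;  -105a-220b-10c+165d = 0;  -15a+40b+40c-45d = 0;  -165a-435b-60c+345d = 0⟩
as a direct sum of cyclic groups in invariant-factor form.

Answer: M ≅ ℤ/5 ⊕ ℤ/15 ⊕ ℤ/30 ⊕ ℤ/30

Derivation:
rank_ℚ(R)=4; free=4−4=0
SNF(R) diag = [5, 15, 30, 30] → torsion [5, 15, 30, 30]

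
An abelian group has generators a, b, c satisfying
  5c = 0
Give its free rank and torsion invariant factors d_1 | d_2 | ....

Answer: M ≅ ℤ^2 ⊕ ℤ/5

Derivation:
rank_ℚ(R)=1; free=3−1=2
SNF(R) diag = [5] → torsion [5]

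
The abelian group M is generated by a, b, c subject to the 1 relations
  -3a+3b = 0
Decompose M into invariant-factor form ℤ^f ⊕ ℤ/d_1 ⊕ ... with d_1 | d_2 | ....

Answer: M ≅ ℤ^2 ⊕ ℤ/3

Derivation:
rank_ℚ(R)=1; free=3−1=2
SNF(R) diag = [3] → torsion [3]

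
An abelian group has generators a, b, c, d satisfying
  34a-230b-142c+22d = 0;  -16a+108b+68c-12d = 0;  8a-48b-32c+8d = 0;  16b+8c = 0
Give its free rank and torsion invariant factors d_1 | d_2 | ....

rank_ℚ(R)=4; free=4−4=0
SNF(R) diag = [2, 4, 8, 8] → torsion [2, 4, 8, 8]

Answer: M ≅ ℤ/2 ⊕ ℤ/4 ⊕ ℤ/8 ⊕ ℤ/8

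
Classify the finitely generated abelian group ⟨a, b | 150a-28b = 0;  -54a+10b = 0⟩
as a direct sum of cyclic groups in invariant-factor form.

Answer: M ≅ ℤ/2 ⊕ ℤ/6

Derivation:
rank_ℚ(R)=2; free=2−2=0
SNF(R) diag = [2, 6] → torsion [2, 6]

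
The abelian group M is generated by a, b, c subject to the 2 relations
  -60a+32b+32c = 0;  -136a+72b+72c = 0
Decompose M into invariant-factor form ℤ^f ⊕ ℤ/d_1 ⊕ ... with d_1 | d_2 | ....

rank_ℚ(R)=2; free=3−2=1
SNF(R) diag = [4, 8] → torsion [4, 8]

Answer: M ≅ ℤ^1 ⊕ ℤ/4 ⊕ ℤ/8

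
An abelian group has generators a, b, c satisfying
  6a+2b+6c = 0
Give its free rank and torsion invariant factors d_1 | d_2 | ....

Answer: M ≅ ℤ^2 ⊕ ℤ/2

Derivation:
rank_ℚ(R)=1; free=3−1=2
SNF(R) diag = [2] → torsion [2]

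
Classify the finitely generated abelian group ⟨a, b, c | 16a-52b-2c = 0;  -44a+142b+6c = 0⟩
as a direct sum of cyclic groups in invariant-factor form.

Answer: M ≅ ℤ^1 ⊕ ℤ/2 ⊕ ℤ/2

Derivation:
rank_ℚ(R)=2; free=3−2=1
SNF(R) diag = [2, 2] → torsion [2, 2]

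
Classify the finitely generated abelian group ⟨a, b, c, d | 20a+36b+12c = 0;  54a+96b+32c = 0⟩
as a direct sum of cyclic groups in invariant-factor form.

Answer: M ≅ ℤ^2 ⊕ ℤ/2 ⊕ ℤ/4

Derivation:
rank_ℚ(R)=2; free=4−2=2
SNF(R) diag = [2, 4] → torsion [2, 4]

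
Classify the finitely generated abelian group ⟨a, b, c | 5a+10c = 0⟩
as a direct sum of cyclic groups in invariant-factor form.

rank_ℚ(R)=1; free=3−1=2
SNF(R) diag = [5] → torsion [5]

Answer: M ≅ ℤ^2 ⊕ ℤ/5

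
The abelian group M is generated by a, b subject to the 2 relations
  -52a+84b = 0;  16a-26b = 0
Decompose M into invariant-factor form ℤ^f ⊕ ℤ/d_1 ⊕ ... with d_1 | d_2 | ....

rank_ℚ(R)=2; free=2−2=0
SNF(R) diag = [2, 4] → torsion [2, 4]

Answer: M ≅ ℤ/2 ⊕ ℤ/4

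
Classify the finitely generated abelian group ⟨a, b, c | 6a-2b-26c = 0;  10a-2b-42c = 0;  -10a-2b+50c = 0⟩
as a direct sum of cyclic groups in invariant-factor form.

Answer: M ≅ ℤ/2 ⊕ ℤ/4 ⊕ ℤ/12

Derivation:
rank_ℚ(R)=3; free=3−3=0
SNF(R) diag = [2, 4, 12] → torsion [2, 4, 12]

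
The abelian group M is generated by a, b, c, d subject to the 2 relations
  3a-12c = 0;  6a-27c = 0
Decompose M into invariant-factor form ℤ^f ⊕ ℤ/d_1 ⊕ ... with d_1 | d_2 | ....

rank_ℚ(R)=2; free=4−2=2
SNF(R) diag = [3, 3] → torsion [3, 3]

Answer: M ≅ ℤ^2 ⊕ ℤ/3 ⊕ ℤ/3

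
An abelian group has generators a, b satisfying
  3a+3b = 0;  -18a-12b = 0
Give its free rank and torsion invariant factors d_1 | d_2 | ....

Answer: M ≅ ℤ/3 ⊕ ℤ/6

Derivation:
rank_ℚ(R)=2; free=2−2=0
SNF(R) diag = [3, 6] → torsion [3, 6]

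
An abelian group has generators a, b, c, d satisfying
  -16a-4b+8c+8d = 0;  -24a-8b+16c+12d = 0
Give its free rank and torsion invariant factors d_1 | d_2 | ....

rank_ℚ(R)=2; free=4−2=2
SNF(R) diag = [4, 4] → torsion [4, 4]

Answer: M ≅ ℤ^2 ⊕ ℤ/4 ⊕ ℤ/4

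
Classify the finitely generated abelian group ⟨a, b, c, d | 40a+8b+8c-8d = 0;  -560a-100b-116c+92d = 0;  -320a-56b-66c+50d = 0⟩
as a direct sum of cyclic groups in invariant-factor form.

Answer: M ≅ ℤ^1 ⊕ ℤ/2 ⊕ ℤ/4 ⊕ ℤ/8

Derivation:
rank_ℚ(R)=3; free=4−3=1
SNF(R) diag = [2, 4, 8] → torsion [2, 4, 8]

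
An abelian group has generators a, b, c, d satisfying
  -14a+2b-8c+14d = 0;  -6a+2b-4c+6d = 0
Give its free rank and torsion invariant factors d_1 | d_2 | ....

rank_ℚ(R)=2; free=4−2=2
SNF(R) diag = [2, 4] → torsion [2, 4]

Answer: M ≅ ℤ^2 ⊕ ℤ/2 ⊕ ℤ/4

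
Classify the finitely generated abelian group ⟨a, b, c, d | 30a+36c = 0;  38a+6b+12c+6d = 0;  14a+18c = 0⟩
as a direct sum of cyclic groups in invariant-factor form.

Answer: M ≅ ℤ^1 ⊕ ℤ/2 ⊕ ℤ/6 ⊕ ℤ/18

Derivation:
rank_ℚ(R)=3; free=4−3=1
SNF(R) diag = [2, 6, 18] → torsion [2, 6, 18]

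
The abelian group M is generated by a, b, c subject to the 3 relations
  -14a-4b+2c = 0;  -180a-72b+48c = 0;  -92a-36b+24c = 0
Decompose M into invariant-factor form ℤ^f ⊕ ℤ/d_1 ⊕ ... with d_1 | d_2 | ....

rank_ℚ(R)=3; free=3−3=0
SNF(R) diag = [2, 4, 12] → torsion [2, 4, 12]

Answer: M ≅ ℤ/2 ⊕ ℤ/4 ⊕ ℤ/12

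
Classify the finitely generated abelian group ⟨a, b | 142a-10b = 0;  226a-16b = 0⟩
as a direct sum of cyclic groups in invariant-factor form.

rank_ℚ(R)=2; free=2−2=0
SNF(R) diag = [2, 6] → torsion [2, 6]

Answer: M ≅ ℤ/2 ⊕ ℤ/6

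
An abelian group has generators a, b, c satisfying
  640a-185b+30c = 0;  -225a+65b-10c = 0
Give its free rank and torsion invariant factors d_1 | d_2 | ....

rank_ℚ(R)=2; free=3−2=1
SNF(R) diag = [5, 5] → torsion [5, 5]

Answer: M ≅ ℤ^1 ⊕ ℤ/5 ⊕ ℤ/5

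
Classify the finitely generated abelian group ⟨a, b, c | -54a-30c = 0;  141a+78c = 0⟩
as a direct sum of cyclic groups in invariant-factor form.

rank_ℚ(R)=2; free=3−2=1
SNF(R) diag = [3, 6] → torsion [3, 6]

Answer: M ≅ ℤ^1 ⊕ ℤ/3 ⊕ ℤ/6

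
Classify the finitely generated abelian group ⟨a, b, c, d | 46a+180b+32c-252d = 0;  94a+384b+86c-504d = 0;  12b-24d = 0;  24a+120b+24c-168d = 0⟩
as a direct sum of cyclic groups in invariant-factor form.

rank_ℚ(R)=4; free=4−4=0
SNF(R) diag = [2, 6, 12, 24] → torsion [2, 6, 12, 24]

Answer: M ≅ ℤ/2 ⊕ ℤ/6 ⊕ ℤ/12 ⊕ ℤ/24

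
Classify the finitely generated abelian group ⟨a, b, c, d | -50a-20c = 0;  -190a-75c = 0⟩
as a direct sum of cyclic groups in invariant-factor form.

Answer: M ≅ ℤ^2 ⊕ ℤ/5 ⊕ ℤ/10

Derivation:
rank_ℚ(R)=2; free=4−2=2
SNF(R) diag = [5, 10] → torsion [5, 10]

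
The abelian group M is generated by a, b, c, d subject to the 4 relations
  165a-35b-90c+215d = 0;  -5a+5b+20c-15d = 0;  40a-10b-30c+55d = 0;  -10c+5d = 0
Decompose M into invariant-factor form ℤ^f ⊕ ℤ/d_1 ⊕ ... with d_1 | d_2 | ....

Answer: M ≅ ℤ/5 ⊕ ℤ/5 ⊕ ℤ/10 ⊕ ℤ/30

Derivation:
rank_ℚ(R)=4; free=4−4=0
SNF(R) diag = [5, 5, 10, 30] → torsion [5, 5, 10, 30]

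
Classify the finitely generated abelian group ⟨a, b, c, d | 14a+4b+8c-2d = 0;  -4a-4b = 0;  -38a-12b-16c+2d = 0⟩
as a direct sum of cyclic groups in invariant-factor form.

rank_ℚ(R)=3; free=4−3=1
SNF(R) diag = [2, 4, 8] → torsion [2, 4, 8]

Answer: M ≅ ℤ^1 ⊕ ℤ/2 ⊕ ℤ/4 ⊕ ℤ/8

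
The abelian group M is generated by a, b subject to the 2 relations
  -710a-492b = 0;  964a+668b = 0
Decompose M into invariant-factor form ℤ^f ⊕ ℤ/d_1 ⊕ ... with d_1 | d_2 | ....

Answer: M ≅ ℤ/2 ⊕ ℤ/4

Derivation:
rank_ℚ(R)=2; free=2−2=0
SNF(R) diag = [2, 4] → torsion [2, 4]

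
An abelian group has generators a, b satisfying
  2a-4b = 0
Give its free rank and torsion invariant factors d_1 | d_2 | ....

rank_ℚ(R)=1; free=2−1=1
SNF(R) diag = [2] → torsion [2]

Answer: M ≅ ℤ^1 ⊕ ℤ/2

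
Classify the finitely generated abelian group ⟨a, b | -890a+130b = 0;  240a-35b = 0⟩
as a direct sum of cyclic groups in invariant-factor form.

rank_ℚ(R)=2; free=2−2=0
SNF(R) diag = [5, 10] → torsion [5, 10]

Answer: M ≅ ℤ/5 ⊕ ℤ/10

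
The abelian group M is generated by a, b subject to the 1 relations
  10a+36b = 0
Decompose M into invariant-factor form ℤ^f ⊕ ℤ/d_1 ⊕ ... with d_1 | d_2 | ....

rank_ℚ(R)=1; free=2−1=1
SNF(R) diag = [2] → torsion [2]

Answer: M ≅ ℤ^1 ⊕ ℤ/2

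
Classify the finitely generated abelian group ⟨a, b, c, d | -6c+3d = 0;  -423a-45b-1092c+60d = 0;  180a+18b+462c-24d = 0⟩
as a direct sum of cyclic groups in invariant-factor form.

rank_ℚ(R)=3; free=4−3=1
SNF(R) diag = [3, 9, 18] → torsion [3, 9, 18]

Answer: M ≅ ℤ^1 ⊕ ℤ/3 ⊕ ℤ/9 ⊕ ℤ/18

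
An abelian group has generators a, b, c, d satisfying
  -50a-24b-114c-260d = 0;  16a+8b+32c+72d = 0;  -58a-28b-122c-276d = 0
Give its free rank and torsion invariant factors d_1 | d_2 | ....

Answer: M ≅ ℤ^1 ⊕ ℤ/2 ⊕ ℤ/4 ⊕ ℤ/8

Derivation:
rank_ℚ(R)=3; free=4−3=1
SNF(R) diag = [2, 4, 8] → torsion [2, 4, 8]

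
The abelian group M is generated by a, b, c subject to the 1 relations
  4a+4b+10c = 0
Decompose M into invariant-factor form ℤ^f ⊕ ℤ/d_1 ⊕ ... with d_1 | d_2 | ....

rank_ℚ(R)=1; free=3−1=2
SNF(R) diag = [2] → torsion [2]

Answer: M ≅ ℤ^2 ⊕ ℤ/2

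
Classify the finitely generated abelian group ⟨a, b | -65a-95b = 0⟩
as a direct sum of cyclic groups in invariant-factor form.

Answer: M ≅ ℤ^1 ⊕ ℤ/5

Derivation:
rank_ℚ(R)=1; free=2−1=1
SNF(R) diag = [5] → torsion [5]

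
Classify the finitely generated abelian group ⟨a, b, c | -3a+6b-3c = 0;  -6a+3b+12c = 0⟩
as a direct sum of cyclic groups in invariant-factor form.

Answer: M ≅ ℤ^1 ⊕ ℤ/3 ⊕ ℤ/9

Derivation:
rank_ℚ(R)=2; free=3−2=1
SNF(R) diag = [3, 9] → torsion [3, 9]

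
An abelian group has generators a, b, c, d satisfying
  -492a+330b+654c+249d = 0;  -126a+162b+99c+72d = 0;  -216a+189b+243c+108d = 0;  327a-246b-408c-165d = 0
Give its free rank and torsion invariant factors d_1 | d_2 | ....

Answer: M ≅ ℤ/3 ⊕ ℤ/9 ⊕ ℤ/27 ⊕ ℤ/81

Derivation:
rank_ℚ(R)=4; free=4−4=0
SNF(R) diag = [3, 9, 27, 81] → torsion [3, 9, 27, 81]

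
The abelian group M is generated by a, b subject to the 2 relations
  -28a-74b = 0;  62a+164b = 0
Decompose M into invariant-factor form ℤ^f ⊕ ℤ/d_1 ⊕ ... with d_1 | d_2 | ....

rank_ℚ(R)=2; free=2−2=0
SNF(R) diag = [2, 2] → torsion [2, 2]

Answer: M ≅ ℤ/2 ⊕ ℤ/2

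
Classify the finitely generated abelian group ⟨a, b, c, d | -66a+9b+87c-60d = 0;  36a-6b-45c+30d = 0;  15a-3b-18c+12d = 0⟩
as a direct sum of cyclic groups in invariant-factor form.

rank_ℚ(R)=3; free=4−3=1
SNF(R) diag = [3, 3, 3] → torsion [3, 3, 3]

Answer: M ≅ ℤ^1 ⊕ ℤ/3 ⊕ ℤ/3 ⊕ ℤ/3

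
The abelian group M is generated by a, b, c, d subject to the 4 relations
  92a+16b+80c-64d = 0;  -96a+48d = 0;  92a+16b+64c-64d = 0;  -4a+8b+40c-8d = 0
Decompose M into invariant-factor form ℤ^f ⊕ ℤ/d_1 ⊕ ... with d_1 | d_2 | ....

Answer: M ≅ ℤ/4 ⊕ ℤ/8 ⊕ ℤ/16 ⊕ ℤ/48

Derivation:
rank_ℚ(R)=4; free=4−4=0
SNF(R) diag = [4, 8, 16, 48] → torsion [4, 8, 16, 48]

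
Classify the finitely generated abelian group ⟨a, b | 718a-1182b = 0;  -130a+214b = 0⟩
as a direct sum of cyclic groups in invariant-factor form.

rank_ℚ(R)=2; free=2−2=0
SNF(R) diag = [2, 4] → torsion [2, 4]

Answer: M ≅ ℤ/2 ⊕ ℤ/4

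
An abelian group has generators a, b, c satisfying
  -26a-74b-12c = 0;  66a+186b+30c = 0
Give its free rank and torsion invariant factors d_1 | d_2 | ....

rank_ℚ(R)=2; free=3−2=1
SNF(R) diag = [2, 6] → torsion [2, 6]

Answer: M ≅ ℤ^1 ⊕ ℤ/2 ⊕ ℤ/6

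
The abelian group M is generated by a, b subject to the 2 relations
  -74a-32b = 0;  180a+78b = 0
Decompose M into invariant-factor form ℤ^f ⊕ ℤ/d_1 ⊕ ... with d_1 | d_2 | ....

rank_ℚ(R)=2; free=2−2=0
SNF(R) diag = [2, 6] → torsion [2, 6]

Answer: M ≅ ℤ/2 ⊕ ℤ/6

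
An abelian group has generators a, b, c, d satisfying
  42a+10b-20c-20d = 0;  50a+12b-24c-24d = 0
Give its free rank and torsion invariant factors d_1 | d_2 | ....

rank_ℚ(R)=2; free=4−2=2
SNF(R) diag = [2, 2] → torsion [2, 2]

Answer: M ≅ ℤ^2 ⊕ ℤ/2 ⊕ ℤ/2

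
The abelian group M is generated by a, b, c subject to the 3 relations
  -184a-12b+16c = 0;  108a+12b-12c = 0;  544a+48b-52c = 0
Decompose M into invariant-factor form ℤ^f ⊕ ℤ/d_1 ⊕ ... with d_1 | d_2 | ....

rank_ℚ(R)=3; free=3−3=0
SNF(R) diag = [4, 12, 36] → torsion [4, 12, 36]

Answer: M ≅ ℤ/4 ⊕ ℤ/12 ⊕ ℤ/36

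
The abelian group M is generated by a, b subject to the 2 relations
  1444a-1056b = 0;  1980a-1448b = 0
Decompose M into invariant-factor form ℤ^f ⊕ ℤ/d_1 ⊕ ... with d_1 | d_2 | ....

rank_ℚ(R)=2; free=2−2=0
SNF(R) diag = [4, 8] → torsion [4, 8]

Answer: M ≅ ℤ/4 ⊕ ℤ/8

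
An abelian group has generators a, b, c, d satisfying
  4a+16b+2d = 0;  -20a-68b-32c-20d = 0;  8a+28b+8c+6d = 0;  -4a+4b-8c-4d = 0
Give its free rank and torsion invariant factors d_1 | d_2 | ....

rank_ℚ(R)=4; free=4−4=0
SNF(R) diag = [2, 4, 8, 16] → torsion [2, 4, 8, 16]

Answer: M ≅ ℤ/2 ⊕ ℤ/4 ⊕ ℤ/8 ⊕ ℤ/16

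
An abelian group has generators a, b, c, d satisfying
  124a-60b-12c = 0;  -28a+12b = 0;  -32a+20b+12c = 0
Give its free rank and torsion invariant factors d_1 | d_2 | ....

Answer: M ≅ ℤ^1 ⊕ ℤ/4 ⊕ ℤ/4 ⊕ ℤ/12

Derivation:
rank_ℚ(R)=3; free=4−3=1
SNF(R) diag = [4, 4, 12] → torsion [4, 4, 12]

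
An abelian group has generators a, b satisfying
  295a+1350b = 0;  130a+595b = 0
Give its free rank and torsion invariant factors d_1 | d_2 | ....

Answer: M ≅ ℤ/5 ⊕ ℤ/5

Derivation:
rank_ℚ(R)=2; free=2−2=0
SNF(R) diag = [5, 5] → torsion [5, 5]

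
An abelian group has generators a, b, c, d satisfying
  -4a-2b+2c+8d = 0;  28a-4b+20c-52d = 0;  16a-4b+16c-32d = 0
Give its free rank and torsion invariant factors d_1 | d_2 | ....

Answer: M ≅ ℤ^1 ⊕ ℤ/2 ⊕ ℤ/4 ⊕ ℤ/12

Derivation:
rank_ℚ(R)=3; free=4−3=1
SNF(R) diag = [2, 4, 12] → torsion [2, 4, 12]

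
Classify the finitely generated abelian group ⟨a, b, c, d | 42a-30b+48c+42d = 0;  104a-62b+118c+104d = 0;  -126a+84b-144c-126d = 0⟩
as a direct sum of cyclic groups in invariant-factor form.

Answer: M ≅ ℤ^1 ⊕ ℤ/2 ⊕ ℤ/6 ⊕ ℤ/18

Derivation:
rank_ℚ(R)=3; free=4−3=1
SNF(R) diag = [2, 6, 18] → torsion [2, 6, 18]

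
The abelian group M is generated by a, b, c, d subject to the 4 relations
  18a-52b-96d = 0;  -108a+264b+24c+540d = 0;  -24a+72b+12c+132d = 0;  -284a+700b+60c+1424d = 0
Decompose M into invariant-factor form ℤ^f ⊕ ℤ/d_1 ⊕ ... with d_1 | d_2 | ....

rank_ℚ(R)=4; free=4−4=0
SNF(R) diag = [2, 4, 12, 36] → torsion [2, 4, 12, 36]

Answer: M ≅ ℤ/2 ⊕ ℤ/4 ⊕ ℤ/12 ⊕ ℤ/36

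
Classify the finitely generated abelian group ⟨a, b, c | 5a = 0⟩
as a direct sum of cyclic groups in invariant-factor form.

Answer: M ≅ ℤ^2 ⊕ ℤ/5

Derivation:
rank_ℚ(R)=1; free=3−1=2
SNF(R) diag = [5] → torsion [5]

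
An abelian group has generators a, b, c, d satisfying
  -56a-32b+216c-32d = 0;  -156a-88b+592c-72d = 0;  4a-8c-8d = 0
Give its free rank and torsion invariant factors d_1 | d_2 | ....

rank_ℚ(R)=3; free=4−3=1
SNF(R) diag = [4, 8, 24] → torsion [4, 8, 24]

Answer: M ≅ ℤ^1 ⊕ ℤ/4 ⊕ ℤ/8 ⊕ ℤ/24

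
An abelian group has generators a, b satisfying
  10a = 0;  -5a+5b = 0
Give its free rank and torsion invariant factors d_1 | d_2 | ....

rank_ℚ(R)=2; free=2−2=0
SNF(R) diag = [5, 10] → torsion [5, 10]

Answer: M ≅ ℤ/5 ⊕ ℤ/10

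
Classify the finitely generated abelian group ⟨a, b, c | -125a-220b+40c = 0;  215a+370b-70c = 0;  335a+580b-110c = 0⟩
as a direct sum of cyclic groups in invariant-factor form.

rank_ℚ(R)=3; free=3−3=0
SNF(R) diag = [5, 10, 30] → torsion [5, 10, 30]

Answer: M ≅ ℤ/5 ⊕ ℤ/10 ⊕ ℤ/30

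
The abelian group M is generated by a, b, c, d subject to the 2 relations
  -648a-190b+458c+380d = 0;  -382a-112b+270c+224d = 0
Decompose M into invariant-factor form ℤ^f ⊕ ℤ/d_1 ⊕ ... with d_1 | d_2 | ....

Answer: M ≅ ℤ^2 ⊕ ℤ/2 ⊕ ℤ/2

Derivation:
rank_ℚ(R)=2; free=4−2=2
SNF(R) diag = [2, 2] → torsion [2, 2]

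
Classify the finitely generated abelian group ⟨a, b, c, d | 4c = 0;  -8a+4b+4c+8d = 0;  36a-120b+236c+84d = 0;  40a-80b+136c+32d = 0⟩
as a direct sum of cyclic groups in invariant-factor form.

rank_ℚ(R)=4; free=4−4=0
SNF(R) diag = [4, 4, 12, 24] → torsion [4, 4, 12, 24]

Answer: M ≅ ℤ/4 ⊕ ℤ/4 ⊕ ℤ/12 ⊕ ℤ/24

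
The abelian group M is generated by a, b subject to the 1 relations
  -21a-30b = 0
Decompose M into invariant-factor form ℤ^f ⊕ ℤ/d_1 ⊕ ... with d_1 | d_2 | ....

Answer: M ≅ ℤ^1 ⊕ ℤ/3

Derivation:
rank_ℚ(R)=1; free=2−1=1
SNF(R) diag = [3] → torsion [3]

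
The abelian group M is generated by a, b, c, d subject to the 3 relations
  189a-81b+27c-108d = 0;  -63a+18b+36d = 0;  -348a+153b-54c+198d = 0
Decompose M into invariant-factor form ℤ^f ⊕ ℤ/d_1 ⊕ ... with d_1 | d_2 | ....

rank_ℚ(R)=3; free=4−3=1
SNF(R) diag = [3, 9, 27] → torsion [3, 9, 27]

Answer: M ≅ ℤ^1 ⊕ ℤ/3 ⊕ ℤ/9 ⊕ ℤ/27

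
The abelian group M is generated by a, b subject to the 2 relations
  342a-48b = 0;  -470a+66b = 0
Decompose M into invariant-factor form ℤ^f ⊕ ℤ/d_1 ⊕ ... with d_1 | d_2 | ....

rank_ℚ(R)=2; free=2−2=0
SNF(R) diag = [2, 6] → torsion [2, 6]

Answer: M ≅ ℤ/2 ⊕ ℤ/6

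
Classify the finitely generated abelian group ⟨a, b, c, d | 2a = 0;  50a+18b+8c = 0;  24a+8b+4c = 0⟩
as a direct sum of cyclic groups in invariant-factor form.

Answer: M ≅ ℤ^1 ⊕ ℤ/2 ⊕ ℤ/2 ⊕ ℤ/4

Derivation:
rank_ℚ(R)=3; free=4−3=1
SNF(R) diag = [2, 2, 4] → torsion [2, 2, 4]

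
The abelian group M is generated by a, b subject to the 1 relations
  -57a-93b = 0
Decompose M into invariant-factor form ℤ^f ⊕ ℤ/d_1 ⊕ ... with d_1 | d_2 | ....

rank_ℚ(R)=1; free=2−1=1
SNF(R) diag = [3] → torsion [3]

Answer: M ≅ ℤ^1 ⊕ ℤ/3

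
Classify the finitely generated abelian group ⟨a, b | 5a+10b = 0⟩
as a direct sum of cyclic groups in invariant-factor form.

rank_ℚ(R)=1; free=2−1=1
SNF(R) diag = [5] → torsion [5]

Answer: M ≅ ℤ^1 ⊕ ℤ/5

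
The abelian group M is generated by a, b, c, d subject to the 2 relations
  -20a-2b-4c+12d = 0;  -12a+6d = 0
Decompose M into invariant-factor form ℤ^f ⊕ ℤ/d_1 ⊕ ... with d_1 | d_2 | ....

Answer: M ≅ ℤ^2 ⊕ ℤ/2 ⊕ ℤ/6

Derivation:
rank_ℚ(R)=2; free=4−2=2
SNF(R) diag = [2, 6] → torsion [2, 6]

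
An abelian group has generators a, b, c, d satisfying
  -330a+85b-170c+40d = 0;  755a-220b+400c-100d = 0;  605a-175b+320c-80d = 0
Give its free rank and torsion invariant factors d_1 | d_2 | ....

rank_ℚ(R)=3; free=4−3=1
SNF(R) diag = [5, 5, 10] → torsion [5, 5, 10]

Answer: M ≅ ℤ^1 ⊕ ℤ/5 ⊕ ℤ/5 ⊕ ℤ/10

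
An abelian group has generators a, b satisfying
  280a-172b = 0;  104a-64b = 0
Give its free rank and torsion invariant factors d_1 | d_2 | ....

Answer: M ≅ ℤ/4 ⊕ ℤ/8

Derivation:
rank_ℚ(R)=2; free=2−2=0
SNF(R) diag = [4, 8] → torsion [4, 8]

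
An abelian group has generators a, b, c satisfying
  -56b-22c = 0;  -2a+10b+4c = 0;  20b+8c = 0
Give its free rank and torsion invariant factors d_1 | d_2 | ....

rank_ℚ(R)=3; free=3−3=0
SNF(R) diag = [2, 2, 4] → torsion [2, 2, 4]

Answer: M ≅ ℤ/2 ⊕ ℤ/2 ⊕ ℤ/4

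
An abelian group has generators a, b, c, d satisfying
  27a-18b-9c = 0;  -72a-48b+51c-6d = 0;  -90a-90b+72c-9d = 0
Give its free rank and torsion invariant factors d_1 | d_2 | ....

rank_ℚ(R)=3; free=4−3=1
SNF(R) diag = [3, 9, 9] → torsion [3, 9, 9]

Answer: M ≅ ℤ^1 ⊕ ℤ/3 ⊕ ℤ/9 ⊕ ℤ/9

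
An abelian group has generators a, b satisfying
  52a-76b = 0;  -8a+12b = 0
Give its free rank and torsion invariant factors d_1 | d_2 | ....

Answer: M ≅ ℤ/4 ⊕ ℤ/4

Derivation:
rank_ℚ(R)=2; free=2−2=0
SNF(R) diag = [4, 4] → torsion [4, 4]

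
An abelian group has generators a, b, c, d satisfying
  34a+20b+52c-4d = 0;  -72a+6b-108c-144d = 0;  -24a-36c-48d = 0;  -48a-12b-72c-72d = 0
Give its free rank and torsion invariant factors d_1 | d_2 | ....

rank_ℚ(R)=4; free=4−4=0
SNF(R) diag = [2, 6, 12, 24] → torsion [2, 6, 12, 24]

Answer: M ≅ ℤ/2 ⊕ ℤ/6 ⊕ ℤ/12 ⊕ ℤ/24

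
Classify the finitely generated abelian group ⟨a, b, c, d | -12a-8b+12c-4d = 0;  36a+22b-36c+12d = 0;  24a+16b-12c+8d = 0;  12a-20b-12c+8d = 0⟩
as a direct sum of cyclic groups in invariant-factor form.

Answer: M ≅ ℤ/2 ⊕ ℤ/4 ⊕ ℤ/12 ⊕ ℤ/12

Derivation:
rank_ℚ(R)=4; free=4−4=0
SNF(R) diag = [2, 4, 12, 12] → torsion [2, 4, 12, 12]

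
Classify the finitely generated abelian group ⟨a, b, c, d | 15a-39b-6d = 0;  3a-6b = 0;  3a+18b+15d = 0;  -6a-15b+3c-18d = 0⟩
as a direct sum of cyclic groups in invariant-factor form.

rank_ℚ(R)=4; free=4−4=0
SNF(R) diag = [3, 3, 3, 3] → torsion [3, 3, 3, 3]

Answer: M ≅ ℤ/3 ⊕ ℤ/3 ⊕ ℤ/3 ⊕ ℤ/3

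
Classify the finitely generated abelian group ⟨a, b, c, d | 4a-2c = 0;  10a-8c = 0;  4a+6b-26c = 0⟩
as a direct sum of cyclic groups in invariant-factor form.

Answer: M ≅ ℤ^1 ⊕ ℤ/2 ⊕ ℤ/6 ⊕ ℤ/6

Derivation:
rank_ℚ(R)=3; free=4−3=1
SNF(R) diag = [2, 6, 6] → torsion [2, 6, 6]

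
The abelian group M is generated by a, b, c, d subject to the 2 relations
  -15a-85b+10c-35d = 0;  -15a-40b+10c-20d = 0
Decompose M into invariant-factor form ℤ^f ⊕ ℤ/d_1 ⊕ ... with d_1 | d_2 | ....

Answer: M ≅ ℤ^2 ⊕ ℤ/5 ⊕ ℤ/15

Derivation:
rank_ℚ(R)=2; free=4−2=2
SNF(R) diag = [5, 15] → torsion [5, 15]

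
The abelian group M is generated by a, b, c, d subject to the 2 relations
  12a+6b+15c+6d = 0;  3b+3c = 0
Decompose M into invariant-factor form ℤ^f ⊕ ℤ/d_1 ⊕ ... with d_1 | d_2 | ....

rank_ℚ(R)=2; free=4−2=2
SNF(R) diag = [3, 3] → torsion [3, 3]

Answer: M ≅ ℤ^2 ⊕ ℤ/3 ⊕ ℤ/3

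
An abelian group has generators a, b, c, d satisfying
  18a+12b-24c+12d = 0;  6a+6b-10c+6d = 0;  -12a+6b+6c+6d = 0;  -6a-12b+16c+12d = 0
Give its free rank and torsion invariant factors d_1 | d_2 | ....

rank_ℚ(R)=4; free=4−4=0
SNF(R) diag = [2, 6, 12, 24] → torsion [2, 6, 12, 24]

Answer: M ≅ ℤ/2 ⊕ ℤ/6 ⊕ ℤ/12 ⊕ ℤ/24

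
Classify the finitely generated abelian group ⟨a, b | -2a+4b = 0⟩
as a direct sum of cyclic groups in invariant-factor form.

Answer: M ≅ ℤ^1 ⊕ ℤ/2

Derivation:
rank_ℚ(R)=1; free=2−1=1
SNF(R) diag = [2] → torsion [2]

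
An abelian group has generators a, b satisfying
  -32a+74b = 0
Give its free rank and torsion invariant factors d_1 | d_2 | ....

Answer: M ≅ ℤ^1 ⊕ ℤ/2

Derivation:
rank_ℚ(R)=1; free=2−1=1
SNF(R) diag = [2] → torsion [2]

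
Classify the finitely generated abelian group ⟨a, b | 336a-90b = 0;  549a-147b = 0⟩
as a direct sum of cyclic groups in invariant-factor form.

Answer: M ≅ ℤ/3 ⊕ ℤ/6

Derivation:
rank_ℚ(R)=2; free=2−2=0
SNF(R) diag = [3, 6] → torsion [3, 6]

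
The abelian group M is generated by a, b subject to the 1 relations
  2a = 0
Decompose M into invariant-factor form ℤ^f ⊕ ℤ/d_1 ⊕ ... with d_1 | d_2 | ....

rank_ℚ(R)=1; free=2−1=1
SNF(R) diag = [2] → torsion [2]

Answer: M ≅ ℤ^1 ⊕ ℤ/2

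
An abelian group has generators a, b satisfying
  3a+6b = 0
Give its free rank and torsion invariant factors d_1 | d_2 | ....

Answer: M ≅ ℤ^1 ⊕ ℤ/3

Derivation:
rank_ℚ(R)=1; free=2−1=1
SNF(R) diag = [3] → torsion [3]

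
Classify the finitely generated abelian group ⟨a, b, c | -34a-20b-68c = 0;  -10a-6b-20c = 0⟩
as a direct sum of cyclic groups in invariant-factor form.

rank_ℚ(R)=2; free=3−2=1
SNF(R) diag = [2, 2] → torsion [2, 2]

Answer: M ≅ ℤ^1 ⊕ ℤ/2 ⊕ ℤ/2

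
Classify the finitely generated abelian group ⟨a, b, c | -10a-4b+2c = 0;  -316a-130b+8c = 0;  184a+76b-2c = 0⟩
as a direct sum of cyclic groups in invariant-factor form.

rank_ℚ(R)=3; free=3−3=0
SNF(R) diag = [2, 6, 6] → torsion [2, 6, 6]

Answer: M ≅ ℤ/2 ⊕ ℤ/6 ⊕ ℤ/6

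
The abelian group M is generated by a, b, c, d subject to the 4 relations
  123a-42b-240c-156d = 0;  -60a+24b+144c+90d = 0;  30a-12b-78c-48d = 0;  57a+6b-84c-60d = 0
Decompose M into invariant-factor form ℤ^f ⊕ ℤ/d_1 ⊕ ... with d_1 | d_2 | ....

rank_ℚ(R)=4; free=4−4=0
SNF(R) diag = [3, 6, 18, 36] → torsion [3, 6, 18, 36]

Answer: M ≅ ℤ/3 ⊕ ℤ/6 ⊕ ℤ/18 ⊕ ℤ/36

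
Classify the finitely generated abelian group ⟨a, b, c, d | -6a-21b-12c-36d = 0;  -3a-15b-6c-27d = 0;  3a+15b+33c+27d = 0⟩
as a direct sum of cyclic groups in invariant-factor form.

Answer: M ≅ ℤ^1 ⊕ ℤ/3 ⊕ ℤ/9 ⊕ ℤ/27

Derivation:
rank_ℚ(R)=3; free=4−3=1
SNF(R) diag = [3, 9, 27] → torsion [3, 9, 27]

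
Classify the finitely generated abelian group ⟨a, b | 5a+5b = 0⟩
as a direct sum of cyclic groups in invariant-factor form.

Answer: M ≅ ℤ^1 ⊕ ℤ/5

Derivation:
rank_ℚ(R)=1; free=2−1=1
SNF(R) diag = [5] → torsion [5]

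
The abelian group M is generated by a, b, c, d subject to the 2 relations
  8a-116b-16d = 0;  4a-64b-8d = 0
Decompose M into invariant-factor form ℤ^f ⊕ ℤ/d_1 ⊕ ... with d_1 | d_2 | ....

Answer: M ≅ ℤ^2 ⊕ ℤ/4 ⊕ ℤ/12

Derivation:
rank_ℚ(R)=2; free=4−2=2
SNF(R) diag = [4, 12] → torsion [4, 12]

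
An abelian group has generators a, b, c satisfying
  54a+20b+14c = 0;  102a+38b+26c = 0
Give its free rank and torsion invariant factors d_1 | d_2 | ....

rank_ℚ(R)=2; free=3−2=1
SNF(R) diag = [2, 6] → torsion [2, 6]

Answer: M ≅ ℤ^1 ⊕ ℤ/2 ⊕ ℤ/6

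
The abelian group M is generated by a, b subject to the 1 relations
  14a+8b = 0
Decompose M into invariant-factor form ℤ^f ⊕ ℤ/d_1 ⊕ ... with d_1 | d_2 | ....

Answer: M ≅ ℤ^1 ⊕ ℤ/2

Derivation:
rank_ℚ(R)=1; free=2−1=1
SNF(R) diag = [2] → torsion [2]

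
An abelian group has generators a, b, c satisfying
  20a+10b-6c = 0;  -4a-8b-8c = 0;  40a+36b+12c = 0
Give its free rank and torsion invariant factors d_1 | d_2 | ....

Answer: M ≅ ℤ/2 ⊕ ℤ/4 ⊕ ℤ/8

Derivation:
rank_ℚ(R)=3; free=3−3=0
SNF(R) diag = [2, 4, 8] → torsion [2, 4, 8]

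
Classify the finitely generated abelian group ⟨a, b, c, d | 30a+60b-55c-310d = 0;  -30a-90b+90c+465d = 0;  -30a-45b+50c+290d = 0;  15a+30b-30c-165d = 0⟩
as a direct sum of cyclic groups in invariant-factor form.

rank_ℚ(R)=4; free=4−4=0
SNF(R) diag = [5, 15, 15, 15] → torsion [5, 15, 15, 15]

Answer: M ≅ ℤ/5 ⊕ ℤ/15 ⊕ ℤ/15 ⊕ ℤ/15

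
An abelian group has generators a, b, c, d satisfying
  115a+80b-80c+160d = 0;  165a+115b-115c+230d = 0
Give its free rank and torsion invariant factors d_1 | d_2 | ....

Answer: M ≅ ℤ^2 ⊕ ℤ/5 ⊕ ℤ/5

Derivation:
rank_ℚ(R)=2; free=4−2=2
SNF(R) diag = [5, 5] → torsion [5, 5]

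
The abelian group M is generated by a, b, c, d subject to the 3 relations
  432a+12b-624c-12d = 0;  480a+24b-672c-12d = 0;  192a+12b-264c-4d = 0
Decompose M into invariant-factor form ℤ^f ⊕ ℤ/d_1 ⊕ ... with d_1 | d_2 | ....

rank_ℚ(R)=3; free=4−3=1
SNF(R) diag = [4, 12, 24] → torsion [4, 12, 24]

Answer: M ≅ ℤ^1 ⊕ ℤ/4 ⊕ ℤ/12 ⊕ ℤ/24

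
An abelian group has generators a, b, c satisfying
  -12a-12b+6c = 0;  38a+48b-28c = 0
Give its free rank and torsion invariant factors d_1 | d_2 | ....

Answer: M ≅ ℤ^1 ⊕ ℤ/2 ⊕ ℤ/6

Derivation:
rank_ℚ(R)=2; free=3−2=1
SNF(R) diag = [2, 6] → torsion [2, 6]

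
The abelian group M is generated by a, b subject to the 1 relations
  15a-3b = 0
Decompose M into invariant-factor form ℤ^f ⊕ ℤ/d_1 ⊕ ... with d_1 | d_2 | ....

Answer: M ≅ ℤ^1 ⊕ ℤ/3

Derivation:
rank_ℚ(R)=1; free=2−1=1
SNF(R) diag = [3] → torsion [3]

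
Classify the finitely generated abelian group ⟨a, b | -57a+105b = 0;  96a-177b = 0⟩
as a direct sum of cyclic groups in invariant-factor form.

Answer: M ≅ ℤ/3 ⊕ ℤ/3

Derivation:
rank_ℚ(R)=2; free=2−2=0
SNF(R) diag = [3, 3] → torsion [3, 3]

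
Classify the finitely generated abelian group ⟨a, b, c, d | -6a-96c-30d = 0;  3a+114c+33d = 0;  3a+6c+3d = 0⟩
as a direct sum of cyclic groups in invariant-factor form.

Answer: M ≅ ℤ^1 ⊕ ℤ/3 ⊕ ℤ/6 ⊕ ℤ/12

Derivation:
rank_ℚ(R)=3; free=4−3=1
SNF(R) diag = [3, 6, 12] → torsion [3, 6, 12]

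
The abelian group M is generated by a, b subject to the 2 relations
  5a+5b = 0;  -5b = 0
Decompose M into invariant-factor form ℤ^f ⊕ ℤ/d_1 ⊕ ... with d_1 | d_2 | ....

Answer: M ≅ ℤ/5 ⊕ ℤ/5

Derivation:
rank_ℚ(R)=2; free=2−2=0
SNF(R) diag = [5, 5] → torsion [5, 5]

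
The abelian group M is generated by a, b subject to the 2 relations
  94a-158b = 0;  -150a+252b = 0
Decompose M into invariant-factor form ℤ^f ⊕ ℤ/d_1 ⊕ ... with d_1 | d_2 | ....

Answer: M ≅ ℤ/2 ⊕ ℤ/6

Derivation:
rank_ℚ(R)=2; free=2−2=0
SNF(R) diag = [2, 6] → torsion [2, 6]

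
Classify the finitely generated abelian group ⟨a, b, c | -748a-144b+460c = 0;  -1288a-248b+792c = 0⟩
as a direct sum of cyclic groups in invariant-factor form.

Answer: M ≅ ℤ^1 ⊕ ℤ/4 ⊕ ℤ/8

Derivation:
rank_ℚ(R)=2; free=3−2=1
SNF(R) diag = [4, 8] → torsion [4, 8]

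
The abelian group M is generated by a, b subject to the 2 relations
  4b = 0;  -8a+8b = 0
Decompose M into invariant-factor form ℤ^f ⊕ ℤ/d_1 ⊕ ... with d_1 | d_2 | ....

Answer: M ≅ ℤ/4 ⊕ ℤ/8

Derivation:
rank_ℚ(R)=2; free=2−2=0
SNF(R) diag = [4, 8] → torsion [4, 8]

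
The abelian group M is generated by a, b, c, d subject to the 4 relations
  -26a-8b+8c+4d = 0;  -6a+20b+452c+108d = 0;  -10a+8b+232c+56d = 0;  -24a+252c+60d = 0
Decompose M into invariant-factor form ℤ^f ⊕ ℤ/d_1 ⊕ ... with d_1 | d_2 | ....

rank_ℚ(R)=4; free=4−4=0
SNF(R) diag = [2, 4, 12, 12] → torsion [2, 4, 12, 12]

Answer: M ≅ ℤ/2 ⊕ ℤ/4 ⊕ ℤ/12 ⊕ ℤ/12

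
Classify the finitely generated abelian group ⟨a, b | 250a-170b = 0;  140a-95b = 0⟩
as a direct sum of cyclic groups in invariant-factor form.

rank_ℚ(R)=2; free=2−2=0
SNF(R) diag = [5, 10] → torsion [5, 10]

Answer: M ≅ ℤ/5 ⊕ ℤ/10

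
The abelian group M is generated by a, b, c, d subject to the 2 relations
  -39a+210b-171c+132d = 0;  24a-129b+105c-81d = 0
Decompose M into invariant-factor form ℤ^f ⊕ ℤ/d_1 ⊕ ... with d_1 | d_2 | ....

rank_ℚ(R)=2; free=4−2=2
SNF(R) diag = [3, 3] → torsion [3, 3]

Answer: M ≅ ℤ^2 ⊕ ℤ/3 ⊕ ℤ/3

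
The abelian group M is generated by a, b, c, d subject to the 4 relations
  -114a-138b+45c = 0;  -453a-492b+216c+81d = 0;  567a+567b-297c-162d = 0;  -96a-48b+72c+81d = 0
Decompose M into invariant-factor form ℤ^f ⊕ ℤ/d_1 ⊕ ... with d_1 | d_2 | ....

rank_ℚ(R)=4; free=4−4=0
SNF(R) diag = [3, 9, 27, 81] → torsion [3, 9, 27, 81]

Answer: M ≅ ℤ/3 ⊕ ℤ/9 ⊕ ℤ/27 ⊕ ℤ/81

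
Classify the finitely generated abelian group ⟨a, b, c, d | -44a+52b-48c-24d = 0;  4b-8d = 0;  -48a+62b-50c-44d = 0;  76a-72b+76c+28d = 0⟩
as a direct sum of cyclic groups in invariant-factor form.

rank_ℚ(R)=4; free=4−4=0
SNF(R) diag = [2, 4, 4, 12] → torsion [2, 4, 4, 12]

Answer: M ≅ ℤ/2 ⊕ ℤ/4 ⊕ ℤ/4 ⊕ ℤ/12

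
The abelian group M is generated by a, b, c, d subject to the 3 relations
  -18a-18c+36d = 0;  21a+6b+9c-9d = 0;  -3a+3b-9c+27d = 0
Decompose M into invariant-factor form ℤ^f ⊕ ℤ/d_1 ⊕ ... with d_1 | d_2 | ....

Answer: M ≅ ℤ^1 ⊕ ℤ/3 ⊕ ℤ/9 ⊕ ℤ/18

Derivation:
rank_ℚ(R)=3; free=4−3=1
SNF(R) diag = [3, 9, 18] → torsion [3, 9, 18]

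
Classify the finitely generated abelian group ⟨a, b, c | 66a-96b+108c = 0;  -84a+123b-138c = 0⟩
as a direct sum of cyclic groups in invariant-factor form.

Answer: M ≅ ℤ^1 ⊕ ℤ/3 ⊕ ℤ/6

Derivation:
rank_ℚ(R)=2; free=3−2=1
SNF(R) diag = [3, 6] → torsion [3, 6]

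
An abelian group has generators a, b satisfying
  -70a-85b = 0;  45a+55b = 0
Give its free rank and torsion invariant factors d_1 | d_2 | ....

Answer: M ≅ ℤ/5 ⊕ ℤ/5

Derivation:
rank_ℚ(R)=2; free=2−2=0
SNF(R) diag = [5, 5] → torsion [5, 5]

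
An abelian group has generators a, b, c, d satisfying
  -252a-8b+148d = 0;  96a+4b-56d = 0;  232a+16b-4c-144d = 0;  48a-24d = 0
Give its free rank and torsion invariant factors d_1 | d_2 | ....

Answer: M ≅ ℤ/4 ⊕ ℤ/4 ⊕ ℤ/12 ⊕ ℤ/24

Derivation:
rank_ℚ(R)=4; free=4−4=0
SNF(R) diag = [4, 4, 12, 24] → torsion [4, 4, 12, 24]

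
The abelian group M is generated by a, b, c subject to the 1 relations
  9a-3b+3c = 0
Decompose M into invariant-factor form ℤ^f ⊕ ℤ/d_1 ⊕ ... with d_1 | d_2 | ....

Answer: M ≅ ℤ^2 ⊕ ℤ/3

Derivation:
rank_ℚ(R)=1; free=3−1=2
SNF(R) diag = [3] → torsion [3]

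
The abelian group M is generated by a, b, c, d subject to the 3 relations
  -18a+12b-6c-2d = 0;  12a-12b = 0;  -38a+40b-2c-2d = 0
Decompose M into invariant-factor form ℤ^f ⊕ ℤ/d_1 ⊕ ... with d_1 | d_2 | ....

rank_ℚ(R)=3; free=4−3=1
SNF(R) diag = [2, 4, 12] → torsion [2, 4, 12]

Answer: M ≅ ℤ^1 ⊕ ℤ/2 ⊕ ℤ/4 ⊕ ℤ/12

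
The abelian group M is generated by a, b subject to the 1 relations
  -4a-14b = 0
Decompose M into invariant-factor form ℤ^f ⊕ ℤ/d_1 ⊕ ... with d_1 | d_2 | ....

Answer: M ≅ ℤ^1 ⊕ ℤ/2

Derivation:
rank_ℚ(R)=1; free=2−1=1
SNF(R) diag = [2] → torsion [2]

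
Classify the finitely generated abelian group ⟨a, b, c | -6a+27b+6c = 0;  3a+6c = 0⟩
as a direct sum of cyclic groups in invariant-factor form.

Answer: M ≅ ℤ^1 ⊕ ℤ/3 ⊕ ℤ/9

Derivation:
rank_ℚ(R)=2; free=3−2=1
SNF(R) diag = [3, 9] → torsion [3, 9]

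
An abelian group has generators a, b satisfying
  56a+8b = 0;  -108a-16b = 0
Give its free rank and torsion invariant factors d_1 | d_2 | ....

rank_ℚ(R)=2; free=2−2=0
SNF(R) diag = [4, 8] → torsion [4, 8]

Answer: M ≅ ℤ/4 ⊕ ℤ/8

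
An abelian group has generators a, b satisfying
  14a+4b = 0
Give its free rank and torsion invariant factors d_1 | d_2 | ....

Answer: M ≅ ℤ^1 ⊕ ℤ/2

Derivation:
rank_ℚ(R)=1; free=2−1=1
SNF(R) diag = [2] → torsion [2]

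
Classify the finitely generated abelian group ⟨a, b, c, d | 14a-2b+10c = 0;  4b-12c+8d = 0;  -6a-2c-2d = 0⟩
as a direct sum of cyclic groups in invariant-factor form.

rank_ℚ(R)=3; free=4−3=1
SNF(R) diag = [2, 2, 4] → torsion [2, 2, 4]

Answer: M ≅ ℤ^1 ⊕ ℤ/2 ⊕ ℤ/2 ⊕ ℤ/4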